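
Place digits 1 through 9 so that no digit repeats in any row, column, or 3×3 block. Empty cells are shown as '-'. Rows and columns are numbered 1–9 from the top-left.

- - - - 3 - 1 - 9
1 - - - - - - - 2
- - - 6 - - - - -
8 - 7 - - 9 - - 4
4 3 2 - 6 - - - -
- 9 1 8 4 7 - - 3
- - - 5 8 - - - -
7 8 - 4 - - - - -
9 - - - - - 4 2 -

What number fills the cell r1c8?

r5c4 = 1: row 5 has {2,3,4,6}; col 4 has {4,5,6,8}; box has {4,6,7,8,9} → only 1 remains.
r5c6 = 5: row 5 has {1,2,3,4,6}; col 6 has {7,9}; box has {1,4,6,7,8,9} → only 5 remains.
r4c5 = 2: row 4 has {4,7,8,9}; col 5 has {3,4,6,8}; box has {1,4,5,6,7,8,9} → only 2 remains.
r4c4 = 3: row 4 has {2,4,7,8,9}; col 4 has {1,4,5,6,8}; box has {1,2,4,5,6,7,8,9} → only 3 remains.
r9c4 = 7: row 9 has {2,4,9}; col 4 has {1,3,4,5,6,8}; box has {4,5,8} → only 7 remains.
r9c5 = 1: row 9 has {2,4,7,9}; col 5 has {2,3,4,6,8}; box has {4,5,7,8} → only 1 remains.
r1c4 = 2: row 1 has {1,3,9}; col 4 has {1,3,4,5,6,7,8}; box has {3,6} → only 2 remains.
r2c4 = 9: row 2 has {1,2}; col 4 has {1,2,3,4,5,6,7,8}; box has {2,3,6} → only 9 remains.
r8c5 = 9: row 8 has {4,7,8}; col 5 has {1,2,3,4,6,8}; box has {1,4,5,7,8} → only 9 remains.
r3c6 = 1: in row 3, 1 can only go here (every other open cell in that row sees a 1).
r3c3 = 9: in row 3, 9 can only go here (every other open cell in that row sees a 9).
r4c8 = 1: in row 4, 1 can only go here (every other open cell in that row sees a 1).
r6c7 = 2: in row 6, 2 can only go here (every other open cell in that row sees a 2).
r8c9 = 1: in row 8, 1 can only go here (every other open cell in that row sees a 1).
r8c6 = 2: in row 8, 2 can only go here (every other open cell in that row sees a 2).
r7c2 = 1: in row 7, 1 can only go here (every other open cell in that row sees a 1).
r7c1 = 2: in row 7, 2 can only go here (every other open cell in that row sees a 2).
r7c3 = 4: in row 7, 4 can only go here (every other open cell in that row sees a 4).
r3c2 = 2: in row 3, 2 can only go here (every other open cell in that row sees a 2).
r3c8 = 4: in row 3, 4 can only go here (every other open cell in that row sees a 4).
r9c9 = 8: in row 9, 8 can only go here (every other open cell in that row sees an 8).
r5c9 = 7: row 5 has {1,2,3,4,5,6}; col 9 has {1,2,3,4,8,9}; box has {1,2,3,4} → only 7 remains.
r7c9 = 6: row 7 has {1,2,4,5,8}; col 9 has {1,2,3,4,7,8,9}; box has {1,2,4,8} → only 6 remains.
r3c9 = 5: row 3 has {1,2,4,6,9}; col 9 has {1,2,3,4,6,7,8,9}; box has {1,2,4,9} → only 5 remains.
r7c6 = 3: row 7 has {1,2,4,5,6,8}; col 6 has {1,2,5,7,9}; box has {1,2,4,5,7,8,9} → only 3 remains.
r9c6 = 6: row 9 has {1,2,4,7,8,9}; col 6 has {1,2,3,5,7,9}; box has {1,2,3,4,5,7,8,9} → only 6 remains.
r3c1 = 3: row 3 has {1,2,4,5,6,9}; col 1 has {1,2,4,7,8,9}; box has {1,2,9} → only 3 remains.
r3c5 = 7: row 3 has {1,2,3,4,5,6,9}; col 5 has {1,2,3,4,6,8,9}; box has {1,2,3,6,9} → only 7 remains.
r3c7 = 8: row 3 has {1,2,3,4,5,6,7,9}; col 7 has {1,2,4}; box has {1,2,4,5,9} → only 8 remains.
r5c7 = 9: row 5 has {1,2,3,4,5,6,7}; col 7 has {1,2,4,8}; box has {1,2,3,4,7} → only 9 remains.
r5c8 = 8: row 5 has {1,2,3,4,5,6,7,9}; col 8 has {1,2,4}; box has {1,2,3,4,7,9} → only 8 remains.
r7c7 = 7: row 7 has {1,2,3,4,5,6,8}; col 7 has {1,2,4,8,9}; box has {1,2,4,6,8} → only 7 remains.
r7c8 = 9: row 7 has {1,2,3,4,5,6,7,8}; col 8 has {1,2,4,8}; box has {1,2,4,6,7,8} → only 9 remains.
r9c2 = 5: row 9 has {1,2,4,6,7,8,9}; col 2 has {1,2,3,8,9}; box has {1,2,4,7,8,9} → only 5 remains.
r9c3 = 3: row 9 has {1,2,4,5,6,7,8,9}; col 3 has {1,2,4,7,9}; box has {1,2,4,5,7,8,9} → only 3 remains.
r2c5 = 5: row 2 has {1,2,9}; col 5 has {1,2,3,4,6,7,8,9}; box has {1,2,3,6,7,9} → only 5 remains.
r4c2 = 6: row 4 has {1,2,3,4,7,8,9}; col 2 has {1,2,3,5,8,9}; box has {1,2,3,4,7,8,9} → only 6 remains.
r4c7 = 5: row 4 has {1,2,3,4,6,7,8,9}; col 7 has {1,2,4,7,8,9}; box has {1,2,3,4,7,8,9} → only 5 remains.
r6c1 = 5: row 6 has {1,2,3,4,7,8,9}; col 1 has {1,2,3,4,7,8,9}; box has {1,2,3,4,6,7,8,9} → only 5 remains.
r6c8 = 6: row 6 has {1,2,3,4,5,7,8,9}; col 8 has {1,2,4,8,9}; box has {1,2,3,4,5,7,8,9} → only 6 remains.
r8c3 = 6: row 8 has {1,2,4,7,8,9}; col 3 has {1,2,3,4,7,9}; box has {1,2,3,4,5,7,8,9} → only 6 remains.
r8c7 = 3: row 8 has {1,2,4,6,7,8,9}; col 7 has {1,2,4,5,7,8,9}; box has {1,2,4,6,7,8,9} → only 3 remains.
r8c8 = 5: row 8 has {1,2,3,4,6,7,8,9}; col 8 has {1,2,4,6,8,9}; box has {1,2,3,4,6,7,8,9} → only 5 remains.
r1c1 = 6: row 1 has {1,2,3,9}; col 1 has {1,2,3,4,5,7,8,9}; box has {1,2,3,9} → only 6 remains.
r1c8 = 7: row 1 has {1,2,3,6,9}; col 8 has {1,2,4,5,6,8,9}; box has {1,2,4,5,8,9} → only 7 remains.

7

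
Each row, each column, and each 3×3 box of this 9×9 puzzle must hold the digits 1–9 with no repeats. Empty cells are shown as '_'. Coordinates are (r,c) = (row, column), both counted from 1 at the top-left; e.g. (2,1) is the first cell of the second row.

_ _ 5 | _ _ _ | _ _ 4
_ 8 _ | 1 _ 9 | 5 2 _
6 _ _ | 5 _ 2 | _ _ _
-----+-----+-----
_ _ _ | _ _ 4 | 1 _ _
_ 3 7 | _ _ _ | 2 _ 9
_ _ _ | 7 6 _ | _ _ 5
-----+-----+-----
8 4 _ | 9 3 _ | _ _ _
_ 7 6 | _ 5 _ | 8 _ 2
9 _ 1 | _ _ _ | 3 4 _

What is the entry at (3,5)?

(5,4) = 8: row 5 has {2,3,7,9}; col 4 has {1,5,7,9}; box has {4,6,7} → only 8 remains.
(5,5) = 1: row 5 has {2,3,7,8,9}; col 5 has {3,5,6}; box has {4,6,7,8} → only 1 remains.
(5,6) = 5: row 5 has {1,2,3,7,8,9}; col 6 has {2,4,9}; box has {1,4,6,7,8} → only 5 remains.
(5,8) = 6: row 5 has {1,2,3,5,7,8,9}; col 8 has {2,4}; box has {1,2,5,9} → only 6 remains.
(6,6) = 3: row 6 has {5,6,7}; col 6 has {2,4,5,9}; box has {1,4,5,6,7,8} → only 3 remains.
(6,7) = 4: row 6 has {3,5,6,7}; col 7 has {1,2,3,5,8}; box has {1,2,5,6,9} → only 4 remains.
(6,8) = 8: row 6 has {3,4,5,6,7}; col 8 has {2,4,6}; box has {1,2,4,5,6,9} → only 8 remains.
(7,3) = 2: row 7 has {3,4,8,9}; col 3 has {1,5,6,7}; box has {1,4,6,7,8,9} → only 2 remains.
(8,1) = 3: row 8 has {2,5,6,7,8}; col 1 has {6,8,9}; box has {1,2,4,6,7,8,9} → only 3 remains.
(8,4) = 4: row 8 has {2,3,5,6,7,8}; col 4 has {1,5,7,8,9}; box has {3,5,9} → only 4 remains.
(8,6) = 1: row 8 has {2,3,4,5,6,7,8}; col 6 has {2,3,4,5,9}; box has {3,4,5,9} → only 1 remains.
(8,8) = 9: row 8 has {1,2,3,4,5,6,7,8}; col 8 has {2,4,6,8}; box has {2,3,4,8} → only 9 remains.
(9,2) = 5: row 9 has {1,3,4,9}; col 2 has {3,4,7,8}; box has {1,2,3,4,6,7,8,9} → only 5 remains.
(4,4) = 2: row 4 has {1,4}; col 4 has {1,4,5,7,8,9}; box has {1,3,4,5,6,7,8} → only 2 remains.
(4,5) = 9: row 4 has {1,2,4}; col 5 has {1,3,5,6}; box has {1,2,3,4,5,6,7,8} → only 9 remains.
(5,1) = 4: row 5 has {1,2,3,5,6,7,8,9}; col 1 has {3,6,8,9}; box has {3,7} → only 4 remains.
(6,3) = 9: row 6 has {3,4,5,6,7,8}; col 3 has {1,2,5,6,7}; box has {3,4,7} → only 9 remains.
(9,4) = 6: row 9 has {1,3,4,5,9}; col 4 has {1,2,4,5,7,8,9}; box has {1,3,4,5,9} → only 6 remains.
(9,9) = 7: row 9 has {1,3,4,5,6,9}; col 9 has {2,4,5,9}; box has {2,3,4,8,9} → only 7 remains.
(1,4) = 3: row 1 has {4,5}; col 4 has {1,2,4,5,6,7,8,9}; box has {1,2,5,9} → only 3 remains.
(2,1) = 7: row 2 has {1,2,5,8,9}; col 1 has {3,4,6,8,9}; box has {5,6,8} → only 7 remains.
(2,5) = 4: row 2 has {1,2,5,7,8,9}; col 5 has {1,3,5,6,9}; box has {1,2,3,5,9} → only 4 remains.
(4,1) = 5: row 4 has {1,2,4,9}; col 1 has {3,4,6,7,8,9}; box has {3,4,7,9} → only 5 remains.
(4,2) = 6: row 4 has {1,2,4,5,9}; col 2 has {3,4,5,7,8}; box has {3,4,5,7,9} → only 6 remains.
(4,3) = 8: row 4 has {1,2,4,5,6,9}; col 3 has {1,2,5,6,7,9}; box has {3,4,5,6,7,9} → only 8 remains.
(4,9) = 3: row 4 has {1,2,4,5,6,8,9}; col 9 has {2,4,5,7,9}; box has {1,2,4,5,6,8,9} → only 3 remains.
(7,6) = 7: row 7 has {2,3,4,8,9}; col 6 has {1,2,3,4,5,9}; box has {1,3,4,5,6,9} → only 7 remains.
(7,7) = 6: row 7 has {2,3,4,7,8,9}; col 7 has {1,2,3,4,5,8}; box has {2,3,4,7,8,9} → only 6 remains.
(7,9) = 1: row 7 has {2,3,4,6,7,8,9}; col 9 has {2,3,4,5,7,9}; box has {2,3,4,6,7,8,9} → only 1 remains.
(9,6) = 8: row 9 has {1,3,4,5,6,7,9}; col 6 has {1,2,3,4,5,7,9}; box has {1,3,4,5,6,7,9} → only 8 remains.
(1,6) = 6: row 1 has {3,4,5}; col 6 has {1,2,3,4,5,7,8,9}; box has {1,2,3,4,5,9} → only 6 remains.
(2,3) = 3: row 2 has {1,2,4,5,7,8,9}; col 3 has {1,2,5,6,7,8,9}; box has {5,6,7,8} → only 3 remains.
(2,9) = 6: row 2 has {1,2,3,4,5,7,8,9}; col 9 has {1,2,3,4,5,7,9}; box has {2,4,5} → only 6 remains.
(3,3) = 4: row 3 has {2,5,6}; col 3 has {1,2,3,5,6,7,8,9}; box has {3,5,6,7,8} → only 4 remains.
(3,9) = 8: row 3 has {2,4,5,6}; col 9 has {1,2,3,4,5,6,7,9}; box has {2,4,5,6} → only 8 remains.
(4,8) = 7: row 4 has {1,2,3,4,5,6,8,9}; col 8 has {2,4,6,8,9}; box has {1,2,3,4,5,6,8,9} → only 7 remains.
(7,8) = 5: row 7 has {1,2,3,4,6,7,8,9}; col 8 has {2,4,6,7,8,9}; box has {1,2,3,4,6,7,8,9} → only 5 remains.
(9,5) = 2: row 9 has {1,3,4,5,6,7,8,9}; col 5 has {1,3,4,5,6,9}; box has {1,3,4,5,6,7,8,9} → only 2 remains.
(1,8) = 1: row 1 has {3,4,5,6}; col 8 has {2,4,5,6,7,8,9}; box has {2,4,5,6,8} → only 1 remains.
(3,5) = 7: row 3 has {2,4,5,6,8}; col 5 has {1,2,3,4,5,6,9}; box has {1,2,3,4,5,6,9} → only 7 remains.

7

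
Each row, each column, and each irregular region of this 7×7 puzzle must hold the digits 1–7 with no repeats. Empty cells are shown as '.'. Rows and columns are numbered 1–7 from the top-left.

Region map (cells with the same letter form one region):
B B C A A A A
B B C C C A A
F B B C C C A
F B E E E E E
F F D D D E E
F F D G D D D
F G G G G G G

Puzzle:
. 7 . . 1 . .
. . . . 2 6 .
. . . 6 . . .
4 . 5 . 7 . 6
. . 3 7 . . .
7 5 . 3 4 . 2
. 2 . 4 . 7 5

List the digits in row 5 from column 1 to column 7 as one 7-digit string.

row 1, column 3 = 4 (sole candidate).
row 1, column 7 = 3 (sole candidate).
row 6, column 6 = 1 (sole candidate).
row 7, column 5 = 6 (sole candidate).
row 5, column 5 = 5: row 5 has {3,7}; col 5 has {1,2,4,6,7}; region has {1,2,3,4,7} → only 5 remains.
row 6, column 3 = 6 (sole candidate).
row 7, column 3 = 1 (sole candidate).
row 2, column 3 = 7 (sole candidate).
row 2, column 7 = 4 (sole candidate).
row 3, column 3 = 2 (sole candidate).
row 3, column 5 = 3 (sole candidate).
row 3, column 6 = 5 (sole candidate).
row 3, column 7 = 7 (sole candidate).
row 5, column 7 = 1: row 5 has {3,5,7}; col 7 has {2,3,4,5,6,7}; region has {5,6,7} → only 1 remains.
row 7, column 1 = 3 (sole candidate).
row 1, column 6 = 2 (sole candidate).
row 2, column 4 = 1 (sole candidate).
row 3, column 1 = 1 (sole candidate).
row 3, column 2 = 4 (sole candidate).
row 4, column 4 = 2 (sole candidate).
row 4, column 6 = 3 (sole candidate).
row 5, column 2 = 6: row 5 has {1,3,5,7}; col 2 has {2,4,5,7}; region has {1,3,4,5,7} → only 6 remains.
row 5, column 6 = 4: row 5 has {1,3,5,6,7}; col 6 has {1,2,3,5,6,7}; region has {1,2,3,5,6,7} → only 4 remains.
row 1, column 4 = 5 (sole candidate).
row 2, column 1 = 5 (sole candidate).
row 2, column 2 = 3 (sole candidate).
row 4, column 2 = 1 (sole candidate).
row 5, column 1 = 2: row 5 has {1,3,4,5,6,7}; col 1 has {1,3,4,5,7}; region has {1,3,4,5,6,7} → only 2 remains.

2637541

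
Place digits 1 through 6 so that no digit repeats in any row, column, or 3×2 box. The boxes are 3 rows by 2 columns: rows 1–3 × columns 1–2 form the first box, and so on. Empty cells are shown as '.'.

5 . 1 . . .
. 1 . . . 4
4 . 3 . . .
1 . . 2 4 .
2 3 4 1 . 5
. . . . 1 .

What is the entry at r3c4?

5

r5c5 = 6: row 5 has {1,2,3,4,5}; col 5 has {1,4}; box has {1,4,5} → only 6 remains.
r6c1 = 6: row 6 has {1}; col 1 has {1,2,4,5}; box has {1,2,3} → only 6 remains.
r6c3 = 5: row 6 has {1,6}; col 3 has {1,3,4}; box has {1,2,4} → only 5 remains.
r6c4 = 3: row 6 has {1,5,6}; col 4 has {1,2}; box has {1,2,4,5} → only 3 remains.
r6c6 = 2: row 6 has {1,3,5,6}; col 6 has {4,5}; box has {1,4,5,6} → only 2 remains.
r2c1 = 3: row 2 has {1,4}; col 1 has {1,2,4,5,6}; box has {1,4,5} → only 3 remains.
r4c2 = 5: row 4 has {1,2,4}; col 2 has {1,3}; box has {1,2,3,6} → only 5 remains.
r4c3 = 6: row 4 has {1,2,4,5}; col 3 has {1,3,4,5}; box has {1,2,3,4,5} → only 6 remains.
r4c6 = 3: row 4 has {1,2,4,5,6}; col 6 has {2,4,5}; box has {1,2,4,5,6} → only 3 remains.
r6c2 = 4: row 6 has {1,2,3,5,6}; col 2 has {1,3,5}; box has {1,2,3,5,6} → only 4 remains.
r1c6 = 6: row 1 has {1,5}; col 6 has {2,3,4,5}; box has {4} → only 6 remains.
r2c3 = 2: row 2 has {1,3,4}; col 3 has {1,3,4,5,6}; box has {1,3} → only 2 remains.
r2c5 = 5: row 2 has {1,2,3,4}; col 5 has {1,4,6}; box has {4,6} → only 5 remains.
r3c5 = 2: row 3 has {3,4}; col 5 has {1,4,5,6}; box has {4,5,6} → only 2 remains.
r3c6 = 1: row 3 has {2,3,4}; col 6 has {2,3,4,5,6}; box has {2,4,5,6} → only 1 remains.
r1c2 = 2: row 1 has {1,5,6}; col 2 has {1,3,4,5}; box has {1,3,4,5} → only 2 remains.
r1c4 = 4: row 1 has {1,2,5,6}; col 4 has {1,2,3}; box has {1,2,3} → only 4 remains.
r1c5 = 3: row 1 has {1,2,4,5,6}; col 5 has {1,2,4,5,6}; box has {1,2,4,5,6} → only 3 remains.
r2c4 = 6: row 2 has {1,2,3,4,5}; col 4 has {1,2,3,4}; box has {1,2,3,4} → only 6 remains.
r3c2 = 6: row 3 has {1,2,3,4}; col 2 has {1,2,3,4,5}; box has {1,2,3,4,5} → only 6 remains.
r3c4 = 5: row 3 has {1,2,3,4,6}; col 4 has {1,2,3,4,6}; box has {1,2,3,4,6} → only 5 remains.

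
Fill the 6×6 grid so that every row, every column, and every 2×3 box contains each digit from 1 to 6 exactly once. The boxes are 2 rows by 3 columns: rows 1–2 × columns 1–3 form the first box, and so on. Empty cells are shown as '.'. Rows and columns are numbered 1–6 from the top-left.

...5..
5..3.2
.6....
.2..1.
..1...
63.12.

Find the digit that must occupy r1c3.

2

r2c2 = 1: in row 2, 1 can only go here (every other open cell in that row sees a 1).
r1c2 = 4: row 1 has {5}; col 2 has {1,2,3,6}; box has {1,5} → only 4 remains.
r1c5 = 6: row 1 has {4,5}; col 5 has {1,2}; box has {2,3,5} → only 6 remains.
r1c6 = 1: row 1 has {4,5,6}; col 6 has {2}; box has {2,3,5,6} → only 1 remains.
r2c3 = 6: row 2 has {1,2,3,5}; col 3 has {1}; box has {1,4,5} → only 6 remains.
r2c5 = 4: row 2 has {1,2,3,5,6}; col 5 has {1,2,6}; box has {1,2,3,5,6} → only 4 remains.
r5c2 = 5: row 5 has {1}; col 2 has {1,2,3,4,6}; box has {1,3,6} → only 5 remains.
r5c5 = 3: row 5 has {1,5}; col 5 has {1,2,4,6}; box has {1,2} → only 3 remains.
r6c3 = 4: row 6 has {1,2,3,6}; col 3 has {1,6}; box has {1,3,5,6} → only 4 remains.
r6c6 = 5: row 6 has {1,2,3,4,6}; col 6 has {1,2}; box has {1,2,3} → only 5 remains.
r3c5 = 5: row 3 has {6}; col 5 has {1,2,3,4,6}; box has {1} → only 5 remains.
r5c1 = 2: row 5 has {1,3,5}; col 1 has {5,6}; box has {1,3,4,5,6} → only 2 remains.
r1c1 = 3: row 1 has {1,4,5,6}; col 1 has {2,5,6}; box has {1,4,5,6} → only 3 remains.
r1c3 = 2: row 1 has {1,3,4,5,6}; col 3 has {1,4,6}; box has {1,3,4,5,6} → only 2 remains.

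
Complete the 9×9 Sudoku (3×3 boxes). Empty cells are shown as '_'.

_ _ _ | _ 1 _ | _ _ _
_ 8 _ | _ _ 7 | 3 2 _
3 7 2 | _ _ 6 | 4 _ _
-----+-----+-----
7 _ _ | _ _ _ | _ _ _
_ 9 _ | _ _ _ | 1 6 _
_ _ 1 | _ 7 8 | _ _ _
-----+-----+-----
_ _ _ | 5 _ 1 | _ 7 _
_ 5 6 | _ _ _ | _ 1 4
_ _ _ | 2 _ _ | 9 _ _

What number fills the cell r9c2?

r1c6 = 2 (hidden single in row 1).
r1c4 = 3 (hidden single in row 1).
r5c4 = 4 (sole candidate).
r2c4 = 9 (sole candidate).
r3c4 = 8 (sole candidate).
r3c5 = 5 (sole candidate).
r3c8 = 9 (sole candidate).
r3c9 = 1 (sole candidate).
r6c4 = 6 (sole candidate).
r8c4 = 7 (sole candidate).
r2c5 = 4 (sole candidate).
r4c4 = 1 (sole candidate).
r2c3 = 5 (sole candidate).
r2c9 = 6 (sole candidate).
r2c1 = 1 (sole candidate).
r4c2 = 6 (hidden single in row 4).
r1c2 = 4 (sole candidate).
r1c3 = 9 (sole candidate).
r1c1 = 6 (sole candidate).
r5c9 = 7 (hidden single in row 5).
r1c7 = 7 (hidden single in row 1).
r6c9 = 9 (hidden single in row 6).
r9c2 = 1: in row 9, 1 can only go here (every other open cell in that row sees a 1).

1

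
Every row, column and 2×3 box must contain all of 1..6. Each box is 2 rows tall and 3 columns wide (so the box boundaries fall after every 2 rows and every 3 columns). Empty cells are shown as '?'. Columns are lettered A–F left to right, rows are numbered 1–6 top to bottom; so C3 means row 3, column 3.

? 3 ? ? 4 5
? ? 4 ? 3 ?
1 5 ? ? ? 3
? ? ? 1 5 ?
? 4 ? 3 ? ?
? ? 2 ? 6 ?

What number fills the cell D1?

C3 = 6: row 3 has {1,3,5}; col 3 has {2,4}; box has {1,5} → only 6 remains.
E3 = 2: row 3 has {1,3,5,6}; col 5 has {3,4,5,6}; box has {1,3,5} → only 2 remains.
B4 = 2: row 4 has {1,5}; col 2 has {3,4,5}; box has {1,5,6} → only 2 remains.
C4 = 3: row 4 has {1,2,5}; col 3 has {2,4,6}; box has {1,2,5,6} → only 3 remains.
E5 = 1: row 5 has {3,4}; col 5 has {2,3,4,5,6}; box has {3,6} → only 1 remains.
F5 = 2: row 5 has {1,3,4}; col 6 has {3,5}; box has {1,3,6} → only 2 remains.
B6 = 1: row 6 has {2,6}; col 2 has {2,3,4,5}; box has {2,4} → only 1 remains.
F6 = 4: row 6 has {1,2,6}; col 6 has {2,3,5}; box has {1,2,3,6} → only 4 remains.
C1 = 1: row 1 has {3,4,5}; col 3 has {2,3,4,6}; box has {3,4} → only 1 remains.
B2 = 6: row 2 has {3,4}; col 2 has {1,2,3,4,5}; box has {1,3,4} → only 6 remains.
D2 = 2: row 2 has {3,4,6}; col 4 has {1,3}; box has {3,4,5} → only 2 remains.
F2 = 1: row 2 has {2,3,4,6}; col 6 has {2,3,4,5}; box has {2,3,4,5} → only 1 remains.
D3 = 4: row 3 has {1,2,3,5,6}; col 4 has {1,2,3}; box has {1,2,3,5} → only 4 remains.
A4 = 4: row 4 has {1,2,3,5}; col 1 has {1}; box has {1,2,3,5,6} → only 4 remains.
F4 = 6: row 4 has {1,2,3,4,5}; col 6 has {1,2,3,4,5}; box has {1,2,3,4,5} → only 6 remains.
C5 = 5: row 5 has {1,2,3,4}; col 3 has {1,2,3,4,6}; box has {1,2,4} → only 5 remains.
A6 = 3: row 6 has {1,2,4,6}; col 1 has {1,4}; box has {1,2,4,5} → only 3 remains.
D6 = 5: row 6 has {1,2,3,4,6}; col 4 has {1,2,3,4}; box has {1,2,3,4,6} → only 5 remains.
A1 = 2: row 1 has {1,3,4,5}; col 1 has {1,3,4}; box has {1,3,4,6} → only 2 remains.
D1 = 6: row 1 has {1,2,3,4,5}; col 4 has {1,2,3,4,5}; box has {1,2,3,4,5} → only 6 remains.

6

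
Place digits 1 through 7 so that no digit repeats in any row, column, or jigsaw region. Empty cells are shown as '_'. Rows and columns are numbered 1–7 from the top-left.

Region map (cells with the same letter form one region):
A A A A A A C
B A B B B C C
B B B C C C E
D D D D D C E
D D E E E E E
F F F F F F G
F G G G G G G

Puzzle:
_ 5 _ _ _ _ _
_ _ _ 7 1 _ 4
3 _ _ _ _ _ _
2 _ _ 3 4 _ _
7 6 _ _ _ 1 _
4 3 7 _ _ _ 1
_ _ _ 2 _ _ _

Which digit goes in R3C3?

R2C2 = 2 (sole candidate).
R3C2 = 4 (sole candidate).
R4C2 = 1 (sole candidate).
R4C3 = 5 (sole candidate).
R7C2 = 7 (sole candidate).
R2C3 = 6 (sole candidate).
R3C3 = 2: row 3 has {3,4}; col 3 has {5,6,7}; region has {1,3,4,6,7} → only 2 remains.

2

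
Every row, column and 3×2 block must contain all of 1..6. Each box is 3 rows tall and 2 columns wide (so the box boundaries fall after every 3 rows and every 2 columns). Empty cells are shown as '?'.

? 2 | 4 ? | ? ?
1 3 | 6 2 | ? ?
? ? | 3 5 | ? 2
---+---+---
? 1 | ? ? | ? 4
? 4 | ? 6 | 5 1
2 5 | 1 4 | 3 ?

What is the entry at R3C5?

1

R1C4 = 1: row 1 has {2,4}; col 4 has {2,4,5,6}; box has {2,3,4,5,6} → only 1 remains.
R1C5 = 6: row 1 has {1,2,4}; col 5 has {3,5}; box has {2} → only 6 remains.
R2C5 = 4: row 2 has {1,2,3,6}; col 5 has {3,5,6}; box has {2,6} → only 4 remains.
R2C6 = 5: row 2 has {1,2,3,4,6}; col 6 has {1,2,4}; box has {2,4,6} → only 5 remains.
R3C2 = 6: row 3 has {2,3,5}; col 2 has {1,2,3,4,5}; box has {1,2,3} → only 6 remains.
R3C5 = 1: row 3 has {2,3,5,6}; col 5 has {3,4,5,6}; box has {2,4,5,6} → only 1 remains.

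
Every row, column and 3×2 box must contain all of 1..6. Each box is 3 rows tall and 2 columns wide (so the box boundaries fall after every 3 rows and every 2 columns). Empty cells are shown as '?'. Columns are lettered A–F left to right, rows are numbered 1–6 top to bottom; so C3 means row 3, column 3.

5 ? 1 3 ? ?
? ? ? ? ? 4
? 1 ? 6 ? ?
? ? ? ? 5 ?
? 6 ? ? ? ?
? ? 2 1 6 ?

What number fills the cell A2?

E1 = 2: row 1 has {1,3,5}; col 5 has {5,6}; box has {4} → only 2 remains.
F1 = 6: row 1 has {1,2,3,5}; col 6 has {4}; box has {2,4} → only 6 remains.
C2 = 5: row 2 has {4}; col 3 has {1,2}; box has {1,3,6} → only 5 remains.
D2 = 2: row 2 has {4,5}; col 4 has {1,3,6}; box has {1,3,5,6} → only 2 remains.
C3 = 4: row 3 has {1,6}; col 3 has {1,2,5}; box has {1,2,3,5,6} → only 4 remains.
E3 = 3: row 3 has {1,4,6}; col 5 has {2,5,6}; box has {2,4,6} → only 3 remains.
F3 = 5: row 3 has {1,3,4,6}; col 6 has {4,6}; box has {2,3,4,6} → only 5 remains.
D4 = 4: row 4 has {5}; col 4 has {1,2,3,6}; box has {1,2} → only 4 remains.
C5 = 3: row 5 has {6}; col 3 has {1,2,4,5}; box has {1,2,4} → only 3 remains.
D5 = 5: row 5 has {3,6}; col 4 has {1,2,3,4,6}; box has {1,2,3,4} → only 5 remains.
F6 = 3: row 6 has {1,2,6}; col 6 has {4,5,6}; box has {5,6} → only 3 remains.
B1 = 4: row 1 has {1,2,3,5,6}; col 2 has {1,6}; box has {1,5} → only 4 remains.
B2 = 3: row 2 has {2,4,5}; col 2 has {1,4,6}; box has {1,4,5} → only 3 remains.
E2 = 1: row 2 has {2,3,4,5}; col 5 has {2,3,5,6}; box has {2,3,4,5,6} → only 1 remains.
A3 = 2: row 3 has {1,3,4,5,6}; col 1 has {5}; box has {1,3,4,5} → only 2 remains.
B4 = 2: row 4 has {4,5}; col 2 has {1,3,4,6}; box has {6} → only 2 remains.
C4 = 6: row 4 has {2,4,5}; col 3 has {1,2,3,4,5}; box has {1,2,3,4,5} → only 6 remains.
F4 = 1: row 4 has {2,4,5,6}; col 6 has {3,4,5,6}; box has {3,5,6} → only 1 remains.
E5 = 4: row 5 has {3,5,6}; col 5 has {1,2,3,5,6}; box has {1,3,5,6} → only 4 remains.
F5 = 2: row 5 has {3,4,5,6}; col 6 has {1,3,4,5,6}; box has {1,3,4,5,6} → only 2 remains.
A6 = 4: row 6 has {1,2,3,6}; col 1 has {2,5}; box has {2,6} → only 4 remains.
B6 = 5: row 6 has {1,2,3,4,6}; col 2 has {1,2,3,4,6}; box has {2,4,6} → only 5 remains.
A2 = 6: row 2 has {1,2,3,4,5}; col 1 has {2,4,5}; box has {1,2,3,4,5} → only 6 remains.

6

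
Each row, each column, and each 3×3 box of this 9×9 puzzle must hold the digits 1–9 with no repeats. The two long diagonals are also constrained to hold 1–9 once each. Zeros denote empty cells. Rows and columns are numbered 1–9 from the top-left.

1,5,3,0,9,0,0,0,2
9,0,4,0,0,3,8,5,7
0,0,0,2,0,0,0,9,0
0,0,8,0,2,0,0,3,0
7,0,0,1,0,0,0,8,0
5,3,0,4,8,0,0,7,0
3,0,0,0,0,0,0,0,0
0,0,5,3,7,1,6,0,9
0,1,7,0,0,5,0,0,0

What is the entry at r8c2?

8

r1c7 = 4: row 1 has {1,2,3,5,9}; col 7 has {6,8}; box has {2,5,7,8,9} → only 4 remains.
r1c8 = 6: row 1 has {1,2,3,4,5,9}; col 8 has {3,5,7,8,9}; box has {2,4,5,7,8,9} → only 6 remains.
r2c4 = 6: row 2 has {3,4,5,7,8,9}; col 4 has {1,2,3,4}; box has {2,3,9} → only 6 remains.
r2c5 = 1: row 2 has {3,4,5,6,7,8,9}; col 5 has {2,7,8,9}; box has {2,3,6,9} → only 1 remains.
r3c3 = 6: row 3 has {2,9}; col 3 has {3,4,5,7,8}; box has {1,3,4,5,9}; main diagonal has {1} → only 6 remains.
r5c5 = 3: row 5 has {1,7,8}; col 5 has {1,2,7,8,9}; box has {1,2,4,8}; main diagonal has {1,6}; anti-diagonal has {2,4,5} → only 3 remains.
r6c6 = 9: row 6 has {3,4,5,7,8}; col 6 has {1,3,5}; box has {1,2,3,4,8}; main diagonal has {1,3,6} → only 9 remains.
r7c3 = 9: row 7 has {3}; col 3 has {3,4,5,6,7,8}; box has {1,3,5,7}; anti-diagonal has {2,3,4,5} → only 9 remains.
r7c4 = 8: row 7 has {3,9}; col 4 has {1,2,3,4,6}; box has {1,3,5,7} → only 8 remains.
r8c2 = 8: row 8 has {1,3,5,6,7,9}; col 2 has {1,3,5}; box has {1,3,5,7,9}; anti-diagonal has {2,3,4,5,9} → only 8 remains.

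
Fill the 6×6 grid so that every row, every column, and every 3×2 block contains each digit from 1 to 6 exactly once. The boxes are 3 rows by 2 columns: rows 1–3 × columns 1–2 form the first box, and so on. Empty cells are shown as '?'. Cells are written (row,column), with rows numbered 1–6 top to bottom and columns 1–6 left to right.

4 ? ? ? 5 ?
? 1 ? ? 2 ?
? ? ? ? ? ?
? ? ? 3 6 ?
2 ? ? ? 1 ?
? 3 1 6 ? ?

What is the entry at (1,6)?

(6,1) = 5: row 6 has {1,3,6}; col 1 has {2,4}; box has {2,3} → only 5 remains.
(6,5) = 4: row 6 has {1,3,5,6}; col 5 has {1,2,5,6}; box has {1,6} → only 4 remains.
(6,6) = 2: row 6 has {1,3,4,5,6}; col 6 has {}; box has {1,4,6} → only 2 remains.
(3,5) = 3: row 3 has {}; col 5 has {1,2,4,5,6}; box has {2,5} → only 3 remains.
(4,1) = 1: row 4 has {3,6}; col 1 has {2,4,5}; box has {2,3,5} → only 1 remains.
(4,2) = 4: row 4 has {1,3,6}; col 2 has {1,3}; box has {1,2,3,5} → only 4 remains.
(4,6) = 5: row 4 has {1,3,4,6}; col 6 has {2}; box has {1,2,4,6} → only 5 remains.
(5,2) = 6: row 5 has {1,2}; col 2 has {1,3,4}; box has {1,2,3,4,5} → only 6 remains.
(5,6) = 3: row 5 has {1,2,6}; col 6 has {2,5}; box has {1,2,4,5,6} → only 3 remains.
(1,2) = 2: row 1 has {4,5}; col 2 has {1,3,4,6}; box has {1,4} → only 2 remains.
(1,4) = 1: row 1 has {2,4,5}; col 4 has {3,6}; box has {} → only 1 remains.
(1,6) = 6: row 1 has {1,2,4,5}; col 6 has {2,3,5}; box has {2,3,5} → only 6 remains.

6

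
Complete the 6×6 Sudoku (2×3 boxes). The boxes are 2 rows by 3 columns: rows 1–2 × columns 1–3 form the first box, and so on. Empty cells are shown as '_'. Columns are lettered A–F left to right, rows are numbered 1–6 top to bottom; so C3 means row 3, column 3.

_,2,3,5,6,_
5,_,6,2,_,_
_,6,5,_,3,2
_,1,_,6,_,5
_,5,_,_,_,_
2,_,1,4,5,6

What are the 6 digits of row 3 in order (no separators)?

465132

B2 = 4: row 2 has {2,5,6}; col 2 has {1,2,5,6}; box has {2,3,5,6} → only 4 remains.
E2 = 1: row 2 has {2,4,5,6}; col 5 has {3,5,6}; box has {2,5,6} → only 1 remains.
F2 = 3: row 2 has {1,2,4,5,6}; col 6 has {2,5,6}; box has {1,2,5,6} → only 3 remains.
A3 = 4: row 3 has {2,3,5,6}; col 1 has {2,5}; box has {1,5,6} → only 4 remains.
D3 = 1: row 3 has {2,3,4,5,6}; col 4 has {2,4,5,6}; box has {2,3,5,6} → only 1 remains.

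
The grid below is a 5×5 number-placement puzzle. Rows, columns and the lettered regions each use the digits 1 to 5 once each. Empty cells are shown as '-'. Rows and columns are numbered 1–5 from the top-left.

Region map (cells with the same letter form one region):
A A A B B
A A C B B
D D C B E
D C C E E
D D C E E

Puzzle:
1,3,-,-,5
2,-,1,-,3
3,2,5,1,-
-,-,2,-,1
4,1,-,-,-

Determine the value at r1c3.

4

r1c3 = 4: row 1 has {1,3,5}; col 3 has {1,2,5}; region has {1,2,3} → only 4 remains.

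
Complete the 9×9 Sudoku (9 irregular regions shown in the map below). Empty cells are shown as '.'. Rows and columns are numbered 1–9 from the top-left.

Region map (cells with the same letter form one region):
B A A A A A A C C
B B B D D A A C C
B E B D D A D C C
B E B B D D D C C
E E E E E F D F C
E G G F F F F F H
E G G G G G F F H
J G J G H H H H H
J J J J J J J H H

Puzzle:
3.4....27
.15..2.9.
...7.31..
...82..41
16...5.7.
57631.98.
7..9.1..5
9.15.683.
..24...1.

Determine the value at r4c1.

6

r2c4 = 6: row 2 has {1,2,5,9}; col 4 has {3,4,5,7,8,9}; region has {1,2,7} → only 6 remains.
r2c7 = 7: row 2 has {1,2,5,6,9}; col 7 has {1,8,9}; region has {2,3,4} → only 7 remains.
r3c3 = 9: row 3 has {1,3,7}; col 3 has {1,2,4,5,6}; region has {1,3,5,8} → only 9 remains.
r4c1 = 6: row 4 has {1,2,4,8}; col 1 has {1,3,5,7,9}; region has {1,3,5,8,9} → only 6 remains.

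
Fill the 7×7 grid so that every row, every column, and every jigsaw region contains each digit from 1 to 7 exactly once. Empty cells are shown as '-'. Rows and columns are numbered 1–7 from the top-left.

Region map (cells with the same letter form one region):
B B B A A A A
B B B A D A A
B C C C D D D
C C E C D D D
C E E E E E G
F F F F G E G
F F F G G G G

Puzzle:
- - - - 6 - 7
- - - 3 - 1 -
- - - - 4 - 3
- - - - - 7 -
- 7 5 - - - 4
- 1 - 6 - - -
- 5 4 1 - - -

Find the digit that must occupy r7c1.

r5c4 = 2 (sole candidate).
r6c6 = 4 (hidden single in row 6).
r3c4 = 7 (hidden single in column 4).
r4c7 = 1 (hidden single in column 7).
r5c5 = 1 (hidden single in column 5).
r7c7 = 6 (hidden single in column 7).
r1c4 = 4 (hidden single in region A).
r4c4 = 5 (sole candidate).
r4c5 = 2 (sole candidate).
r2c5 = 5 (sole candidate).
r2c7 = 2 (sole candidate).
r3c6 = 6 (sole candidate).
r5c6 = 3 (sole candidate).
r6c7 = 5 (sole candidate).
r7c6 = 2 (sole candidate).
r1c6 = 5 (sole candidate).
r3c2 = 2 (sole candidate).
r3c3 = 1 (sole candidate).
r4c3 = 6 (sole candidate).
r5c1 = 6 (sole candidate).
r1c2 = 3 (sole candidate).
r1c3 = 2 (sole candidate).
r2c3 = 7 (sole candidate).
r3c1 = 5 (sole candidate).
r4c2 = 4 (sole candidate).
r6c3 = 3 (sole candidate).
r6c5 = 7 (sole candidate).
r7c1 = 7: row 7 has {1,2,4,5,6}; col 1 has {5,6}; region has {1,3,4,5,6} → only 7 remains.

7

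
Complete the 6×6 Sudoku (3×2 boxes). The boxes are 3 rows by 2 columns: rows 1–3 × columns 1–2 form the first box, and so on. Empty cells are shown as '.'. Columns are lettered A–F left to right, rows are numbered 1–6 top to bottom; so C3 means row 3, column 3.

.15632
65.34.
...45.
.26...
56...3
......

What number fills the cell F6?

5

A1 = 4: row 1 has {1,2,3,5,6}; col 1 has {5,6}; box has {1,5,6} → only 4 remains.
F2 = 1: row 2 has {3,4,5,6}; col 6 has {2,3}; box has {2,3,4,5} → only 1 remains.
B3 = 3: row 3 has {4,5}; col 2 has {1,2,5,6}; box has {1,4,5,6} → only 3 remains.
F3 = 6: row 3 has {3,4,5}; col 6 has {1,2,3}; box has {1,2,3,4,5} → only 6 remains.
E4 = 1: row 4 has {2,6}; col 5 has {3,4,5}; box has {3} → only 1 remains.
E5 = 2: row 5 has {3,5,6}; col 5 has {1,3,4,5}; box has {1,3} → only 2 remains.
B6 = 4: row 6 has {}; col 2 has {1,2,3,5,6}; box has {2,5,6} → only 4 remains.
E6 = 6: row 6 has {4}; col 5 has {1,2,3,4,5}; box has {1,2,3} → only 6 remains.
F6 = 5: row 6 has {4,6}; col 6 has {1,2,3,6}; box has {1,2,3,6} → only 5 remains.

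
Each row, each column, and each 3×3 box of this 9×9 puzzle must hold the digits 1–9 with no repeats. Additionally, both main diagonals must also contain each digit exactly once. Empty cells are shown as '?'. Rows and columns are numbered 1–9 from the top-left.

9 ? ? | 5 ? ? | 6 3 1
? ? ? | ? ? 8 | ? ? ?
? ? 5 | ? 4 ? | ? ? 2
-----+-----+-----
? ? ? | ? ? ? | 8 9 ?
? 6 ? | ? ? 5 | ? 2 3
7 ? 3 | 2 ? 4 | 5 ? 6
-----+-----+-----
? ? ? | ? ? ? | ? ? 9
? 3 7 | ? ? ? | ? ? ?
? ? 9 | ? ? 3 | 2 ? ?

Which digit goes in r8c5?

r6c8 = 1: row 6 has {2,3,4,5,6,7}; col 8 has {2,3,9}; box has {2,3,5,6,8,9} → only 1 remains.
r5c4 = 9: in row 5, 9 can only go here (every other open cell in that row sees a 9).
r6c5 = 8: row 6 has {1,2,3,4,5,6,7}; col 5 has {4}; box has {2,4,5,9} → only 8 remains.
r5c5 = 7: row 5 has {2,3,5,6,9}; col 5 has {4,8}; box has {2,4,5,8,9}; main diagonal has {4,5,9}; anti-diagonal has {1,2,3} → only 7 remains.
r5c7 = 4: row 5 has {2,3,5,6,7,9}; col 7 has {2,5,6,8}; box has {1,2,3,5,6,8,9} → only 4 remains.
r6c2 = 9: row 6 has {1,2,3,4,5,6,7,8}; col 2 has {3,6}; box has {3,6,7} → only 9 remains.
r8c7 = 1: row 8 has {3,7}; col 7 has {2,4,5,6,8}; box has {2,9} → only 1 remains.
r9c9 = 8: row 9 has {2,3,9}; col 9 has {1,2,3,6,9}; box has {1,2,9}; main diagonal has {4,5,7,9} → only 8 remains.
r1c5 = 2: row 1 has {1,3,5,6,9}; col 5 has {4,7,8}; box has {4,5,8} → only 2 remains.
r1c6 = 7: row 1 has {1,2,3,5,6,9}; col 6 has {3,4,5,8}; box has {2,4,5,8} → only 7 remains.
r3c7 = 9: row 3 has {2,4,5}; col 7 has {1,2,4,5,6,8}; box has {1,2,3,6}; anti-diagonal has {1,2,3,7} → only 9 remains.
r4c6 = 6: row 4 has {8,9}; col 6 has {3,4,5,7,8}; box has {2,4,5,7,8,9}; anti-diagonal has {1,2,3,7,9} → only 6 remains.
r4c9 = 7: row 4 has {6,8,9}; col 9 has {1,2,3,6,8,9}; box has {1,2,3,4,5,6,8,9} → only 7 remains.
r7c7 = 3: row 7 has {9}; col 7 has {1,2,4,5,6,8,9}; box has {1,2,8,9}; main diagonal has {4,5,7,8,9} → only 3 remains.
r8c8 = 6: row 8 has {1,3,7}; col 8 has {1,2,3,9}; box has {1,2,3,8,9}; main diagonal has {3,4,5,7,8,9} → only 6 remains.
r2c7 = 7: row 2 has {8}; col 7 has {1,2,3,4,5,6,8,9}; box has {1,2,3,6,9} → only 7 remains.
r3c6 = 1: row 3 has {2,4,5,9}; col 6 has {3,4,5,6,7,8}; box has {2,4,5,7,8} → only 1 remains.
r3c8 = 8: row 3 has {1,2,4,5,9}; col 8 has {1,2,3,6,9}; box has {1,2,3,6,7,9} → only 8 remains.
r4c4 = 1: row 4 has {6,7,8,9}; col 4 has {2,5,9}; box has {2,4,5,6,7,8,9}; main diagonal has {3,4,5,6,7,8,9} → only 1 remains.
r4c5 = 3: row 4 has {1,6,7,8,9}; col 5 has {2,4,7,8}; box has {1,2,4,5,6,7,8,9} → only 3 remains.
r7c6 = 2: row 7 has {3,9}; col 6 has {1,3,4,5,6,7,8}; box has {3} → only 2 remains.
r8c6 = 9: row 8 has {1,3,6,7}; col 6 has {1,2,3,4,5,6,7,8}; box has {2,3} → only 9 remains.
r2c2 = 2: row 2 has {7,8}; col 2 has {3,6,9}; box has {5,9}; main diagonal has {1,3,4,5,6,7,8,9} → only 2 remains.
r3c2 = 7: row 3 has {1,2,4,5,8,9}; col 2 has {2,3,6,9}; box has {2,5,9} → only 7 remains.
r8c5 = 5: row 8 has {1,3,6,7,9}; col 5 has {2,3,4,7,8}; box has {2,3,9} → only 5 remains.

5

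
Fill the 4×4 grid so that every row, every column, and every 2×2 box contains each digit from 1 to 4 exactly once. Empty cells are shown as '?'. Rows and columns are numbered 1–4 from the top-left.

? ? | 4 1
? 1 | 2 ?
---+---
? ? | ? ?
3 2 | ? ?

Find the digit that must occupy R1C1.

R1C1 = 2: row 1 has {1,4}; col 1 has {3}; box has {1} → only 2 remains.

2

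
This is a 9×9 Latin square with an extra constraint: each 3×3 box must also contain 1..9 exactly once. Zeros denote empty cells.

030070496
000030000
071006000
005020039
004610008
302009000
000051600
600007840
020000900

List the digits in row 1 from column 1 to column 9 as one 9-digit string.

row 1, column 3 = 8: row 1 has {3,4,6,7,9}; col 3 has {1,2,4,5}; box has {1,3,7} → only 8 remains.
row 5, column 2 = 9 (sole candidate).
row 8, column 5 = 9 (sole candidate).
row 5, column 1 = 7 (sole candidate).
row 8, column 3 = 3 (sole candidate).
row 8, column 4 = 2 (sole candidate).
row 9, column 3 = 7 (sole candidate).
row 7, column 3 = 9 (sole candidate).
row 2, column 3 = 6 (sole candidate).
row 1, column 4 = 1: in row 1, 1 can only go here (every other open cell in that row sees a 1).
row 4, column 2 = 6 (hidden single in row 4).
row 5, column 6 = 3 (hidden single in row 5).
row 6, column 8 = 6 (hidden single in row 6).
row 9, column 5 = 6 (hidden single in row 9).
row 3, column 7 = 3 (hidden single in column 7).
row 6, column 9 = 4 (hidden single in column 9).
row 6, column 5 = 8 (sole candidate).
row 3, column 5 = 4 (sole candidate).
row 4, column 6 = 4 (sole candidate).
row 6, column 2 = 1 (sole candidate).
row 8, column 2 = 5 (sole candidate).
row 8, column 9 = 1 (sole candidate).
row 9, column 6 = 8 (sole candidate).
row 9, column 8 = 5 (sole candidate).
row 9, column 9 = 3 (sole candidate).
row 2, column 2 = 4 (sole candidate).
row 4, column 1 = 8 (sole candidate).
row 4, column 4 = 7 (sole candidate).
row 4, column 7 = 1 (sole candidate).
row 5, column 8 = 2 (sole candidate).
row 6, column 4 = 5 (sole candidate).
row 6, column 7 = 7 (sole candidate).
row 7, column 1 = 4 (sole candidate).
row 7, column 2 = 8 (sole candidate).
row 7, column 4 = 3 (sole candidate).
row 7, column 8 = 7 (sole candidate).
row 7, column 9 = 2 (sole candidate).
row 9, column 1 = 1 (sole candidate).
row 9, column 4 = 4 (sole candidate).
row 3, column 8 = 8 (sole candidate).
row 3, column 9 = 5 (sole candidate).
row 5, column 7 = 5 (sole candidate).
row 2, column 7 = 2 (sole candidate).
row 2, column 8 = 1 (sole candidate).
row 2, column 9 = 7 (sole candidate).
row 3, column 4 = 9 (sole candidate).
row 2, column 4 = 8 (sole candidate).
row 2, column 6 = 5 (sole candidate).
row 3, column 1 = 2 (sole candidate).
row 1, column 1 = 5: row 1 has {1,3,4,6,7,8,9}; col 1 has {1,2,3,4,6,7,8}; box has {1,2,3,4,6,7,8} → only 5 remains.
row 1, column 6 = 2: row 1 has {1,3,4,5,6,7,8,9}; col 6 has {1,3,4,5,6,7,8,9}; box has {1,3,4,5,6,7,8,9} → only 2 remains.

538172496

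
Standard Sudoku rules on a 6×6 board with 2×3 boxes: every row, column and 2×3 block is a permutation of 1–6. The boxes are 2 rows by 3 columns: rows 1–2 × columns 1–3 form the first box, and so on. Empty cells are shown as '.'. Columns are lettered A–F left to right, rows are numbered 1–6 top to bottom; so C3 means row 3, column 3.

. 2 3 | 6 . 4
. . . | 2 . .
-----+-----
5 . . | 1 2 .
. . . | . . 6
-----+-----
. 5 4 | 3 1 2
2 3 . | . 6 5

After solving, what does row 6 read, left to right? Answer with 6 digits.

A1 = 1 (sole candidate).
E1 = 5 (sole candidate).
E2 = 3 (sole candidate).
F2 = 1 (sole candidate).
C3 = 6 (sole candidate).
F3 = 3 (sole candidate).
E4 = 4 (sole candidate).
A5 = 6 (sole candidate).
C6 = 1: row 6 has {2,3,5,6}; col 3 has {3,4,6}; box has {2,3,4,5,6} → only 1 remains.
D6 = 4: row 6 has {1,2,3,5,6}; col 4 has {1,2,3,6}; box has {1,2,3,5,6} → only 4 remains.

231465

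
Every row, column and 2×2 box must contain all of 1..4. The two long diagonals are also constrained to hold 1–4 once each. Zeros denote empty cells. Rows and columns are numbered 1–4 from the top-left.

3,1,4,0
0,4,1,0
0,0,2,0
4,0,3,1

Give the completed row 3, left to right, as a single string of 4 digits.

1324

row 1, column 4 = 2 (sole candidate).
row 2, column 1 = 2 (sole candidate).
row 2, column 4 = 3 (sole candidate).
row 3, column 1 = 1: row 3 has {2}; col 1 has {2,3,4}; box has {4} → only 1 remains.
row 3, column 2 = 3: row 3 has {1,2}; col 2 has {1,4}; box has {1,4}; anti-diagonal has {1,2,4} → only 3 remains.
row 3, column 4 = 4: row 3 has {1,2,3}; col 4 has {1,2,3}; box has {1,2,3} → only 4 remains.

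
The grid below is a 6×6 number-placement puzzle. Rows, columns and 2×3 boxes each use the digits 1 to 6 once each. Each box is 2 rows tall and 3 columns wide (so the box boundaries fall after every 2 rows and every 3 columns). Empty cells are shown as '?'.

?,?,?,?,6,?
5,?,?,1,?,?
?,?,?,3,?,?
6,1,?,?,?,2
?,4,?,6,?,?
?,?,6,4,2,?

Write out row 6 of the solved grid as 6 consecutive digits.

356421

r4c4 = 5: row 4 has {1,2,6}; col 4 has {1,3,4,6}; box has {2,3} → only 5 remains.
r4c5 = 4: row 4 has {1,2,5,6}; col 5 has {2,6}; box has {2,3,5} → only 4 remains.
r1c4 = 2: row 1 has {6}; col 4 has {1,3,4,5,6}; box has {1,6} → only 2 remains.
r2c5 = 3: row 2 has {1,5}; col 5 has {2,4,6}; box has {1,2,6} → only 3 remains.
r2c6 = 4: row 2 has {1,3,5}; col 6 has {2}; box has {1,2,3,6} → only 4 remains.
r3c5 = 1: row 3 has {3}; col 5 has {2,3,4,6}; box has {2,3,4,5} → only 1 remains.
r3c6 = 6: row 3 has {1,3}; col 6 has {2,4}; box has {1,2,3,4,5} → only 6 remains.
r4c3 = 3: row 4 has {1,2,4,5,6}; col 3 has {6}; box has {1,6} → only 3 remains.
r5c5 = 5: row 5 has {4,6}; col 5 has {1,2,3,4,6}; box has {2,4,6} → only 5 remains.
r1c2 = 3: row 1 has {2,6}; col 2 has {1,4}; box has {5} → only 3 remains.
r1c6 = 5: row 1 has {2,3,6}; col 6 has {2,4,6}; box has {1,2,3,4,6} → only 5 remains.
r2c3 = 2: row 2 has {1,3,4,5}; col 3 has {3,6}; box has {3,5} → only 2 remains.
r5c3 = 1: row 5 has {4,5,6}; col 3 has {2,3,6}; box has {4,6} → only 1 remains.
r5c6 = 3: row 5 has {1,4,5,6}; col 6 has {2,4,5,6}; box has {2,4,5,6} → only 3 remains.
r6c1 = 3: row 6 has {2,4,6}; col 1 has {5,6}; box has {1,4,6} → only 3 remains.
r6c2 = 5: row 6 has {2,3,4,6}; col 2 has {1,3,4}; box has {1,3,4,6} → only 5 remains.
r6c6 = 1: row 6 has {2,3,4,5,6}; col 6 has {2,3,4,5,6}; box has {2,3,4,5,6} → only 1 remains.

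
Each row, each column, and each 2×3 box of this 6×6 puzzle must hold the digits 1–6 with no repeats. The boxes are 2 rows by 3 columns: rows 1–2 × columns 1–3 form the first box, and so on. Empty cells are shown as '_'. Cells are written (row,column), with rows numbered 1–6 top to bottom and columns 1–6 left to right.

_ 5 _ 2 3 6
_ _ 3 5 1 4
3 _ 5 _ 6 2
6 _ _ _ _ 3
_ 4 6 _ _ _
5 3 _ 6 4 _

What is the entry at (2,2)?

6

(2,1) = 2 (sole candidate).
(2,2) = 6: row 2 has {1,2,3,4,5}; col 2 has {3,4,5}; box has {2,3,5} → only 6 remains.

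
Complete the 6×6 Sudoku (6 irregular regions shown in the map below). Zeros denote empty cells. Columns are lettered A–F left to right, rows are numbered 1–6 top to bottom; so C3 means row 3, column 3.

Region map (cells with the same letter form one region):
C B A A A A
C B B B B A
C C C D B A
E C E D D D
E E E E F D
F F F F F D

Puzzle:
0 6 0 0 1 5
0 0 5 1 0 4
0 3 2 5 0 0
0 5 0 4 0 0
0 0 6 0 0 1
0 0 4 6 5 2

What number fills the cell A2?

6

A1 = 4 (sole candidate).
C1 = 3 (sole candidate).
D1 = 2 (sole candidate).
A2 = 6: row 2 has {1,4,5}; col 1 has {4}; region has {2,3,4,5} → only 6 remains.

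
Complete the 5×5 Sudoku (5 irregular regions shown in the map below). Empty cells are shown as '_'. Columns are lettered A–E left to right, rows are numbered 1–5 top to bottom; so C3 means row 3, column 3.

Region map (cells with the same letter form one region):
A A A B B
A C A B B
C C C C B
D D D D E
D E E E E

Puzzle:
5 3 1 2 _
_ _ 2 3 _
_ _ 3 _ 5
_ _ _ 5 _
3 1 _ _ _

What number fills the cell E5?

2

E1 = 4: row 1 has {1,2,3,5}; col 5 has {5}; region has {2,3,5} → only 4 remains.
A2 = 4: row 2 has {2,3}; col 1 has {3,5}; region has {1,2,3,5} → only 4 remains.
B2 = 5: row 2 has {2,3,4}; col 2 has {1,3}; region has {3} → only 5 remains.
E2 = 1: row 2 has {2,3,4,5}; col 5 has {4,5}; region has {2,3,4,5} → only 1 remains.
C4 = 4: row 4 has {5}; col 3 has {1,2,3}; region has {3,5} → only 4 remains.
C5 = 5: row 5 has {1,3}; col 3 has {1,2,3,4}; region has {1} → only 5 remains.
D5 = 4: row 5 has {1,3,5}; col 4 has {2,3,5}; region has {1,5} → only 4 remains.
E5 = 2: row 5 has {1,3,4,5}; col 5 has {1,4,5}; region has {1,4,5} → only 2 remains.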